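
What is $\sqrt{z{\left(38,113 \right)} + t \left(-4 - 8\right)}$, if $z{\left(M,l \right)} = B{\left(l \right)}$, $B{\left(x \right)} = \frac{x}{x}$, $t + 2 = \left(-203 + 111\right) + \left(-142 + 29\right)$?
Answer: $\sqrt{2485} \approx 49.85$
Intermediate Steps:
$t = -207$ ($t = -2 + \left(\left(-203 + 111\right) + \left(-142 + 29\right)\right) = -2 - 205 = -207$)
$B{\left(x \right)} = 1$
$z{\left(M,l \right)} = 1$
$\sqrt{z{\left(38,113 \right)} + t \left(-4 - 8\right)} = \sqrt{1 - 207 \left(-4 - 8\right)} = \sqrt{1 - -2484} = \sqrt{1 + 2484} = \sqrt{2485}$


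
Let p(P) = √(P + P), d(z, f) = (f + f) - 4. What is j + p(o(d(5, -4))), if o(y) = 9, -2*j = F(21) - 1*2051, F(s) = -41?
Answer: 1046 + 3*√2 ≈ 1050.2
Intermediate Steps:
d(z, f) = -4 + 2*f (d(z, f) = 2*f - 4 = -4 + 2*f)
j = 1046 (j = -(-41 - 1*2051)/2 = -(-41 - 2051)/2 = -½*(-2092) = 1046)
p(P) = √2*√P (p(P) = √(2*P) = √2*√P)
j + p(o(d(5, -4))) = 1046 + √2*√9 = 1046 + √2*3 = 1046 + 3*√2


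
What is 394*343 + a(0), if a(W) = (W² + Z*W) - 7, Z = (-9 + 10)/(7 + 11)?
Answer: 135135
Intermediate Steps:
Z = 1/18 ≈ 0.055556
a(W) = -7 + W² + W/18 (a(W) = (W² + W/18) - 7 = -7 + W² + W/18)
394*343 + a(0) = 394*343 + (-7 + 0² + (1/18)*0) = 135142 + (-7 + 0 + 0) = 135142 - 7 = 135135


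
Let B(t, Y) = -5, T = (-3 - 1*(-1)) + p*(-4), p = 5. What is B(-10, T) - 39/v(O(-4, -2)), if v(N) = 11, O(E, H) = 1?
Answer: -94/11 ≈ -8.5455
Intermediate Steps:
T = -22 (T = (-3 - 1*(-1)) + 5*(-4) = (-3 + 1) - 20 = -2 - 20 = -22)
B(-10, T) - 39/v(O(-4, -2)) = -5 - 39/11 = -94/11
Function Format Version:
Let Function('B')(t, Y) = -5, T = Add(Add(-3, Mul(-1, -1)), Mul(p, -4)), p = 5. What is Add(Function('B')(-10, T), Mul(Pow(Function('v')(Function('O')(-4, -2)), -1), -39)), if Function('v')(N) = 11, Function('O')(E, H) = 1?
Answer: Rational(-94, 11) ≈ -8.5455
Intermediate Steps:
T = -22 (T = Add(Add(-3, Mul(-1, -1)), Mul(5, -4)) = Add(Add(-3, 1), -20) = Add(-2, -20) = -22)
Add(Function('B')(-10, T), Mul(Pow(Function('v')(Function('O')(-4, -2)), -1), -39)) = Add(-5, Mul(Pow(11, -1), -39)) = Add(-5, Mul(Rational(1, 11), -39)) = Add(-5, Rational(-39, 11)) = Rational(-94, 11)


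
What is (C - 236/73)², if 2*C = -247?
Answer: 342361009/21316 ≈ 16061.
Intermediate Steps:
C = -247/2 (C = (½)*(-247) = -247/2 ≈ -123.50)
(C - 236/73)² = (-247/2 - 236/73)² = (-18503/146)² = 342361009/21316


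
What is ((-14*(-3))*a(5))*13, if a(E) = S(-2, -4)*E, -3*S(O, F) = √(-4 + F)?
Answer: -1820*I*√2 ≈ -2573.9*I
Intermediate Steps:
S(O, F) = -√(-4 + F)/3
a(E) = -2*I*E*√2/3 (a(E) = (-√(-4 - 4)/3)*E = (-2*I*√2/3)*E = -2*I*E*√2/3)
((-14*(-3))*a(5))*13 = ((-14*(-3))*(-⅔*I*5*√2))*13 = (42*(-10*I*√2/3))*13 = -140*I*√2*13 = -1820*I*√2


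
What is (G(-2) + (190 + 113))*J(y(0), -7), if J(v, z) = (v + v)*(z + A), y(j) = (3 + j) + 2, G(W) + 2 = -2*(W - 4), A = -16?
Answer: -71990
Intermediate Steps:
G(W) = 6 - 2*W (G(W) = -2 - 2*(W - 4) = -2 - 2*(-4 + W) = -2 + (8 - 2*W) = 6 - 2*W)
y(j) = 5 + j
J(v, z) = 2*v*(-16 + z) (J(v, z) = (v + v)*(z - 16) = (2*v)*(-16 + z) = 2*v*(-16 + z))
(G(-2) + (190 + 113))*J(y(0), -7) = ((6 - 2*(-2)) + (190 + 113))*(2*(5 + 0)*(-16 - 7)) = ((6 + 4) + 303)*(2*5*(-23)) = (10 + 303)*(-230) = 313*(-230) = -71990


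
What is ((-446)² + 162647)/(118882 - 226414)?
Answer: -120521/35844 ≈ -3.3624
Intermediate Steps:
((-446)² + 162647)/(118882 - 226414) = (198916 + 162647)/(-107532) = 361563*(-1/107532) = -120521/35844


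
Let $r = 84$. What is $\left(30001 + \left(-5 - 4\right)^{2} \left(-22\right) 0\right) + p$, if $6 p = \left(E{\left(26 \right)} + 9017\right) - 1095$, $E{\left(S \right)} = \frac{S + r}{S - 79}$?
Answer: $\frac{4980037}{159} \approx 31321.0$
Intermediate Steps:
$E{\left(S \right)} = \frac{84 + S}{-79 + S}$ ($E{\left(S \right)} = \frac{S + 84}{S - 79} = \frac{84 + S}{-79 + S}$)
$p = \frac{209878}{159}$ ($p = \frac{\left(\frac{84 + 26}{-79 + 26} + 9017\right) - 1095}{6} = \frac{\left(\frac{1}{-53} \cdot 110 + 9017\right) - 1095}{6} = \frac{\left(\left(- \frac{1}{53}\right) 110 + 9017\right) - 1095}{6} = \frac{\left(- \frac{110}{53} + 9017\right) - 1095}{6} = \frac{\frac{477791}{53} - 1095}{6} = \frac{1}{6} \cdot \frac{419756}{53} = \frac{209878}{159} \approx 1320.0$)
$\left(30001 + \left(-5 - 4\right)^{2} \left(-22\right) 0\right) + p = \left(30001 + \left(-5 - 4\right)^{2} \left(-22\right) 0\right) + \frac{209878}{159} = \left(30001 + \left(-9\right)^{2} \left(-22\right) 0\right) + \frac{209878}{159} = \left(30001 + 81 \left(-22\right) 0\right) + \frac{209878}{159} = \left(30001 - 0\right) + \frac{209878}{159} = \left(30001 + 0\right) + \frac{209878}{159} = 30001 + \frac{209878}{159} = \frac{4980037}{159}$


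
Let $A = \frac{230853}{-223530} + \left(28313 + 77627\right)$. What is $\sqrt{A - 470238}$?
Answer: $\frac{i \sqrt{2022493548568810}}{74510} \approx 603.57 i$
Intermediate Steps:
$A = \frac{7893512449}{74510}$ ($A = 230853 \left(- \frac{1}{223530}\right) + 105940 = - \frac{76951}{74510} + 105940 = \frac{7893512449}{74510} \approx 1.0594 \cdot 10^{5}$)
$\sqrt{A - 470238} = \sqrt{\frac{7893512449}{74510} - 470238} = \sqrt{- \frac{27143920931}{74510}} = \frac{i \sqrt{2022493548568810}}{74510}$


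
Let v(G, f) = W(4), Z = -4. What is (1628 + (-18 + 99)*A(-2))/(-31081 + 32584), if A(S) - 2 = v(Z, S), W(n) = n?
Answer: 2114/1503 ≈ 1.4065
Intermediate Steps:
v(G, f) = 4
A(S) = 6 (A(S) = 2 + 4 = 6)
(1628 + (-18 + 99)*A(-2))/(-31081 + 32584) = (1628 + (-18 + 99)*6)/(-31081 + 32584) = (1628 + 81*6)/1503 = (1628 + 486)*(1/1503) = 2114*(1/1503) = 2114/1503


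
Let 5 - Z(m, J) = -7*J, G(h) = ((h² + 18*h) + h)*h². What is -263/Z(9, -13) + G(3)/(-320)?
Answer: 8269/6880 ≈ 1.2019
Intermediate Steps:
G(h) = h²*(h² + 19*h) (G(h) = (h² + 19*h)*h² = h²*(h² + 19*h))
Z(m, J) = 5 + 7*J (Z(m, J) = 5 - (-7)*J = 5 + 7*J)
-263/Z(9, -13) + G(3)/(-320) = -263/(5 + 7*(-13)) + (3³*(19 + 3))/(-320) = -263/(5 - 91) + (27*22)*(-1/320) = -263/(-86) + 594*(-1/320) = -263*(-1/86) - 297/160 = 263/86 - 297/160 = 8269/6880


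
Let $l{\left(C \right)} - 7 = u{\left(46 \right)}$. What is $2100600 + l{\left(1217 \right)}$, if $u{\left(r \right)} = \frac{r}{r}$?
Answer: $2100608$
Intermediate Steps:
$u{\left(r \right)} = 1$
$l{\left(C \right)} = 8$ ($l{\left(C \right)} = 7 + 1 = 8$)
$2100600 + l{\left(1217 \right)} = 2100600 + 8 = 2100608$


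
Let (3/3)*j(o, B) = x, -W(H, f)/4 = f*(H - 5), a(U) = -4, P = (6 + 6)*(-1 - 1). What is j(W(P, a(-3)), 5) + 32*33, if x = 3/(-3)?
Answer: 1055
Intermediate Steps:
P = -24 (P = 12*(-2) = -24)
x = -1 (x = 3*(-⅓) = -1)
W(H, f) = -4*f*(-5 + H) (W(H, f) = -4*f*(H - 5) = -4*f*(-5 + H))
j(o, B) = -1
j(W(P, a(-3)), 5) + 32*33 = -1 + 32*33 = -1 + 1056 = 1055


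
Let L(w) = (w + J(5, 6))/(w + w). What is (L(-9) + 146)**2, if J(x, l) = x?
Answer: 1731856/81 ≈ 21381.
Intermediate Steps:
L(w) = (5 + w)/(2*w) (L(w) = (w + 5)/(w + w) = (5 + w)/((2*w)) = (5 + w)*(1/(2*w)) = (5 + w)/(2*w))
(L(-9) + 146)**2 = ((1/2)*(5 - 9)/(-9) + 146)**2 = ((1/2)*(-1/9)*(-4) + 146)**2 = (2/9 + 146)**2 = (1316/9)**2 = 1731856/81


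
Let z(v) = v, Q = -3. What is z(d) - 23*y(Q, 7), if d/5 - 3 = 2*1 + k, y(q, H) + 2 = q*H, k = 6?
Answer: 584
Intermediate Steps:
y(q, H) = -2 + H*q (y(q, H) = -2 + q*H = -2 + H*q)
d = 55 (d = 15 + 5*(2*1 + 6) = 15 + 5*(2 + 6) = 15 + 5*8 = 15 + 40 = 55)
z(d) - 23*y(Q, 7) = 55 - 23*(-2 + 7*(-3)) = 55 - 23*(-2 - 21) = 55 - 23*(-23) = 55 + 529 = 584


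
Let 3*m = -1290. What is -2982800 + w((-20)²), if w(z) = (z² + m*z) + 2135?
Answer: -2992665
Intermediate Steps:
m = -430 (m = (⅓)*(-1290) = -430)
w(z) = 2135 + z² - 430*z (w(z) = (z² - 430*z) + 2135 = 2135 + z² - 430*z)
-2982800 + w((-20)²) = -2982800 + (2135 + ((-20)²)² - 430*(-20)²) = -2982800 + (2135 + 400² - 430*400) = -2982800 + (2135 + 160000 - 172000) = -2982800 - 9865 = -2992665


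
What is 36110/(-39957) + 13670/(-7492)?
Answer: -408374155/149678922 ≈ -2.7283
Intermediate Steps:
36110/(-39957) + 13670/(-7492) = 36110*(-1/39957) + 13670*(-1/7492) = -36110/39957 - 6835/3746 = -408374155/149678922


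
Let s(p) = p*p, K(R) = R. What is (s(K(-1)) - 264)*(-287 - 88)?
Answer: 98625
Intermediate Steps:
s(p) = p²
(s(K(-1)) - 264)*(-287 - 88) = ((-1)² - 264)*(-287 - 88) = (1 - 264)*(-375) = -263*(-375) = 98625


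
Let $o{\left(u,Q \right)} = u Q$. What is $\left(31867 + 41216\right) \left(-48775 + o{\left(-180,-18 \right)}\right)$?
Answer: $-3327834405$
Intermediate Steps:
$o{\left(u,Q \right)} = Q u$
$\left(31867 + 41216\right) \left(-48775 + o{\left(-180,-18 \right)}\right) = \left(31867 + 41216\right) \left(-48775 - -3240\right) = 73083 \left(-48775 + 3240\right) = 73083 \left(-45535\right) = -3327834405$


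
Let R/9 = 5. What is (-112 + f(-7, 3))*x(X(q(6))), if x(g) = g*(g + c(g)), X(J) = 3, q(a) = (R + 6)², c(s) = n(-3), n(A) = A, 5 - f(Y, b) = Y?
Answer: 0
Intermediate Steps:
R = 45 (R = 9*5 = 45)
f(Y, b) = 5 - Y
c(s) = -3
q(a) = 2601 (q(a) = (45 + 6)² = 51² = 2601)
x(g) = g*(-3 + g) (x(g) = g*(g - 3) = g*(-3 + g))
(-112 + f(-7, 3))*x(X(q(6))) = (-112 + (5 - 1*(-7)))*(3*(-3 + 3)) = (-112 + (5 + 7))*(3*0) = (-112 + 12)*0 = -100*0 = 0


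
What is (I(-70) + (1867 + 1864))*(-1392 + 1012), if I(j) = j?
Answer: -1391180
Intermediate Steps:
(I(-70) + (1867 + 1864))*(-1392 + 1012) = (-70 + (1867 + 1864))*(-1392 + 1012) = (-70 + 3731)*(-380) = 3661*(-380) = -1391180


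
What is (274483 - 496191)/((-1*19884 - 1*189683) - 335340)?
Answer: 221708/544907 ≈ 0.40687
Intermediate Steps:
(274483 - 496191)/((-1*19884 - 1*189683) - 335340) = -221708/((-19884 - 189683) - 335340) = -221708/(-209567 - 335340) = -221708/(-544907) = -221708*(-1/544907) = 221708/544907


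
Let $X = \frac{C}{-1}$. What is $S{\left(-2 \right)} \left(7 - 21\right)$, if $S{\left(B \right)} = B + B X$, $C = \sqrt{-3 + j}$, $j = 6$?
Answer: $28 - 28 \sqrt{3} \approx -20.497$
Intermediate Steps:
$C = \sqrt{3}$ ($C = \sqrt{-3 + 6} = \sqrt{3} \approx 1.732$)
$X = - \sqrt{3}$ ($X = \frac{\sqrt{3}}{-1} = \sqrt{3} \left(-1\right) = - \sqrt{3} \approx -1.732$)
$S{\left(B \right)} = B - B \sqrt{3}$ ($S{\left(B \right)} = B + B \left(- \sqrt{3}\right) = B - B \sqrt{3}$)
$S{\left(-2 \right)} \left(7 - 21\right) = - 2 \left(1 - \sqrt{3}\right) \left(7 - 21\right) = \left(-2 + 2 \sqrt{3}\right) \left(-14\right) = 28 - 28 \sqrt{3}$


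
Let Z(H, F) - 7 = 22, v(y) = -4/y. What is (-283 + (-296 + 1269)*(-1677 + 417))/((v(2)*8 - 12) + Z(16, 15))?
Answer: -1226263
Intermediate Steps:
Z(H, F) = 29 (Z(H, F) = 7 + 22 = 29)
(-283 + (-296 + 1269)*(-1677 + 417))/((v(2)*8 - 12) + Z(16, 15)) = (-283 + (-296 + 1269)*(-1677 + 417))/((-4/2*8 - 12) + 29) = (-283 + 973*(-1260))/((-4*½*8 - 12) + 29) = (-283 - 1225980)/((-2*8 - 12) + 29) = -1226263/((-16 - 12) + 29) = -1226263/(-28 + 29) = -1226263/1 = -1226263*1 = -1226263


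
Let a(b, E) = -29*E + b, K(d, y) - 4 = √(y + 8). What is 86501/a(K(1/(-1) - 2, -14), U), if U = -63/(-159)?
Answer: -1820067541/174463 - 242981309*I*√6/174463 ≈ -10432.0 - 3411.5*I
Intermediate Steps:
K(d, y) = 4 + √(8 + y) (K(d, y) = 4 + √(y + 8) = 4 + √(8 + y))
U = 21/53 (U = -63*(-1/159) = 21/53 ≈ 0.39623)
a(b, E) = b - 29*E
86501/a(K(1/(-1) - 2, -14), U) = 86501/((4 + √(8 - 14)) - 29*21/53) = 86501/((4 + √(-6)) - 609/53) = 86501/((4 + I*√6) - 609/53) = 86501/(-397/53 + I*√6)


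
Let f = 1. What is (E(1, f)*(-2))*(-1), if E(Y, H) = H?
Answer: 2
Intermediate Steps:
(E(1, f)*(-2))*(-1) = (1*(-2))*(-1) = -2*(-1) = 2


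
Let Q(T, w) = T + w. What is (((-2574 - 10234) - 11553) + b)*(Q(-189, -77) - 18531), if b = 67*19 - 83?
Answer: 435545287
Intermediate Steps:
b = 1190 (b = 1273 - 83 = 1190)
(((-2574 - 10234) - 11553) + b)*(Q(-189, -77) - 18531) = (((-2574 - 10234) - 11553) + 1190)*((-189 - 77) - 18531) = ((-12808 - 11553) + 1190)*(-266 - 18531) = (-24361 + 1190)*(-18797) = -23171*(-18797) = 435545287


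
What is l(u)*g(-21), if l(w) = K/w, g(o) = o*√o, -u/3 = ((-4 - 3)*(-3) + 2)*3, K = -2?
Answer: -14*I*√21/69 ≈ -0.9298*I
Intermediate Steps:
u = -207 (u = -3*((-4 - 3)*(-3) + 2)*3 = -3*(-7*(-3) + 2)*3 = -3*(21 + 2)*3 = -69*3 = -3*69 = -207)
g(o) = o^(3/2)
l(w) = -2/w
l(u)*g(-21) = (-2/(-207))*(-21)^(3/2) = (-2*(-1/207))*(-21*I*√21) = 2*(-21*I*√21)/207 = -14*I*√21/69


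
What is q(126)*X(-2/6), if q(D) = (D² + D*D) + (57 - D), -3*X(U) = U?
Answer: 10561/3 ≈ 3520.3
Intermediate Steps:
X(U) = -U/3
q(D) = 57 - D + 2*D² (q(D) = (D² + D²) + (57 - D) = 2*D² + (57 - D) = 57 - D + 2*D²)
q(126)*X(-2/6) = (57 - 1*126 + 2*126²)*(-(-2)/(3*6)) = (57 - 126 + 2*15876)*(-(-2)/(3*6)) = (57 - 126 + 31752)*(-⅓*(-⅓)) = 31683*(⅑) = 10561/3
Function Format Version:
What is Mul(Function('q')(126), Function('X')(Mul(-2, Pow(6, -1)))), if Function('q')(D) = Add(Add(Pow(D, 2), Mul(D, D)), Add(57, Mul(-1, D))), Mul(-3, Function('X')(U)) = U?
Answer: Rational(10561, 3) ≈ 3520.3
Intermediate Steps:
Function('X')(U) = Mul(Rational(-1, 3), U)
Function('q')(D) = Add(57, Mul(-1, D), Mul(2, Pow(D, 2))) (Function('q')(D) = Add(Add(Pow(D, 2), Pow(D, 2)), Add(57, Mul(-1, D))) = Add(Mul(2, Pow(D, 2)), Add(57, Mul(-1, D))) = Add(57, Mul(-1, D), Mul(2, Pow(D, 2))))
Mul(Function('q')(126), Function('X')(Mul(-2, Pow(6, -1)))) = Mul(Add(57, Mul(-1, 126), Mul(2, Pow(126, 2))), Mul(Rational(-1, 3), Mul(-2, Pow(6, -1)))) = Mul(Add(57, -126, Mul(2, 15876)), Mul(Rational(-1, 3), Mul(-2, Rational(1, 6)))) = Mul(Add(57, -126, 31752), Mul(Rational(-1, 3), Rational(-1, 3))) = Mul(31683, Rational(1, 9)) = Rational(10561, 3)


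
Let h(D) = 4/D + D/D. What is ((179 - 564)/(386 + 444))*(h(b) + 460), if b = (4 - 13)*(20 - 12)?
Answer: -638869/2988 ≈ -213.81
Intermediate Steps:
b = -72 (b = -9*8 = -72)
h(D) = 1 + 4/D (h(D) = 4/D + 1 = 1 + 4/D)
((179 - 564)/(386 + 444))*(h(b) + 460) = ((179 - 564)/(386 + 444))*((4 - 72)/(-72) + 460) = (-385/830)*(-1/72*(-68) + 460) = (-385*1/830)*(17/18 + 460) = -77/166*8297/18 = -638869/2988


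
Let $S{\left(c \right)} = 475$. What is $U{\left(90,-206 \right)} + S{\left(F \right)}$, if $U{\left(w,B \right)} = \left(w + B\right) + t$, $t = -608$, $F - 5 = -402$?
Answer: $-249$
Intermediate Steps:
$F = -397$ ($F = 5 - 402 = -397$)
$U{\left(w,B \right)} = -608 + B + w$ ($U{\left(w,B \right)} = \left(w + B\right) - 608 = \left(B + w\right) - 608 = -608 + B + w$)
$U{\left(90,-206 \right)} + S{\left(F \right)} = \left(-608 - 206 + 90\right) + 475 = -724 + 475 = -249$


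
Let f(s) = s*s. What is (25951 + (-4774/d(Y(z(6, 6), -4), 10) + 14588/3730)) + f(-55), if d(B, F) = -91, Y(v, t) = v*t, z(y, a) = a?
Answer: 703889872/24245 ≈ 29032.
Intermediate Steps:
Y(v, t) = t*v
f(s) = s²
(25951 + (-4774/d(Y(z(6, 6), -4), 10) + 14588/3730)) + f(-55) = (25951 + (-4774/(-91) + 14588/3730)) + (-55)² = (25951 + (-4774*(-1/91) + 14588*(1/3730))) + 3025 = (25951 + (682/13 + 7294/1865)) + 3025 = (25951 + 1366752/24245) + 3025 = 630548747/24245 + 3025 = 703889872/24245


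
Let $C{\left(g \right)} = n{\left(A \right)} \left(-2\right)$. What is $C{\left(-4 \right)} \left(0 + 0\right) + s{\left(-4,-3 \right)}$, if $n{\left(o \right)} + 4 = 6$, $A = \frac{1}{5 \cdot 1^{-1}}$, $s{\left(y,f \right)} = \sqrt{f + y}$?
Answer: $i \sqrt{7} \approx 2.6458 i$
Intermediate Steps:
$A = \frac{1}{5}$ ($A = \frac{1}{5 \cdot 1} = \frac{1}{5} \approx 0.2$)
$n{\left(o \right)} = 2$ ($n{\left(o \right)} = -4 + 6 = 2$)
$C{\left(g \right)} = -4$ ($C{\left(g \right)} = 2 \left(-2\right) = -4$)
$C{\left(-4 \right)} \left(0 + 0\right) + s{\left(-4,-3 \right)} = - 4 \left(0 + 0\right) + \sqrt{-3 - 4} = \left(-4\right) 0 + \sqrt{-7} = 0 + i \sqrt{7} = i \sqrt{7}$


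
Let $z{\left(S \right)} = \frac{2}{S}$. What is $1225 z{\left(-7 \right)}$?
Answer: $-350$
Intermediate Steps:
$1225 z{\left(-7 \right)} = 1225 \frac{2}{-7} = 1225 \cdot 2 \left(- \frac{1}{7}\right) = 1225 \left(- \frac{2}{7}\right) = -350$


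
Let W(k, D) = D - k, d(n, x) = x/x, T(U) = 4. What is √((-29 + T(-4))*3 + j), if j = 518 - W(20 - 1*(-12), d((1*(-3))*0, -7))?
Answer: √474 ≈ 21.772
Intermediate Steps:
d(n, x) = 1
j = 549 (j = 518 - (1 - (20 - 1*(-12))) = 518 - (1 - (20 + 12)) = 518 - (1 - 1*32) = 518 - (1 - 32) = 518 - 1*(-31) = 518 + 31 = 549)
√((-29 + T(-4))*3 + j) = √((-29 + 4)*3 + 549) = √(-25*3 + 549) = √(-75 + 549) = √474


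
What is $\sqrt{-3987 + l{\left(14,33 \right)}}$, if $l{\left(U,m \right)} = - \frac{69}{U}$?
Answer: $\frac{i \sqrt{782418}}{14} \approx 63.182 i$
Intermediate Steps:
$\sqrt{-3987 + l{\left(14,33 \right)}} = \sqrt{-3987 - \frac{69}{14}} = \sqrt{- \frac{55887}{14}} = \frac{i \sqrt{782418}}{14}$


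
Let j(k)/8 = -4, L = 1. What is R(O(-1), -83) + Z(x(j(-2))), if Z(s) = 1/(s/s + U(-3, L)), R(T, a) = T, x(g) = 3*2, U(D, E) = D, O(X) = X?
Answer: -3/2 ≈ -1.5000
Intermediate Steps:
j(k) = -32 (j(k) = 8*(-4) = -32)
x(g) = 6
Z(s) = -½ (Z(s) = 1/(s/s - 3) = 1/(1 - 3) = 1/(-2) = -½)
R(O(-1), -83) + Z(x(j(-2))) = -1 - ½ = -3/2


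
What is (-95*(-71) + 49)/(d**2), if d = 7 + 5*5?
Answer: 3397/512 ≈ 6.6348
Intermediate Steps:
d = 32 (d = 7 + 25 = 32)
(-95*(-71) + 49)/(d**2) = (-95*(-71) + 49)/(32**2) = (6745 + 49)/1024 = 6794*(1/1024) = 3397/512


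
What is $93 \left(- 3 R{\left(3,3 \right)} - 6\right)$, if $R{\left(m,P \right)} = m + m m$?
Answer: $-3906$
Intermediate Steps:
$R{\left(m,P \right)} = m + m^{2}$
$93 \left(- 3 R{\left(3,3 \right)} - 6\right) = 93 \left(- 3 \cdot 3 \left(1 + 3\right) - 6\right) = 93 \left(- 3 \cdot 3 \cdot 4 - 6\right) = 93 \left(\left(-3\right) 12 - 6\right) = 93 \left(-36 - 6\right) = 93 \left(-42\right) = -3906$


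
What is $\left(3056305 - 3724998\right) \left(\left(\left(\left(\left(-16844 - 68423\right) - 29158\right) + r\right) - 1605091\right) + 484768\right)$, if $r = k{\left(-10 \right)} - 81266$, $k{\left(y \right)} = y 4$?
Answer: $880036097422$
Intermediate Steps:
$k{\left(y \right)} = 4 y$
$r = -81306$ ($r = 4 \left(-10\right) - 81266 = -40 - 81266 = -81306$)
$\left(3056305 - 3724998\right) \left(\left(\left(\left(\left(-16844 - 68423\right) - 29158\right) + r\right) - 1605091\right) + 484768\right) = \left(3056305 - 3724998\right) \left(\left(\left(\left(\left(-16844 - 68423\right) - 29158\right) - 81306\right) - 1605091\right) + 484768\right) = - 668693 \left(\left(\left(\left(-85267 - 29158\right) - 81306\right) - 1605091\right) + 484768\right) = - 668693 \left(\left(\left(-114425 - 81306\right) - 1605091\right) + 484768\right) = - 668693 \left(\left(-195731 - 1605091\right) + 484768\right) = - 668693 \left(-1800822 + 484768\right) = \left(-668693\right) \left(-1316054\right) = 880036097422$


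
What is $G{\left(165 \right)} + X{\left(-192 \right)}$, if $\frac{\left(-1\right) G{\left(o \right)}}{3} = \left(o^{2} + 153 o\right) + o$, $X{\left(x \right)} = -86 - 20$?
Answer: $-158011$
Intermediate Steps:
$X{\left(x \right)} = -106$
$G{\left(o \right)} = - 462 o - 3 o^{2}$ ($G{\left(o \right)} = - 3 \left(\left(o^{2} + 153 o\right) + o\right) = - 3 \left(o^{2} + 154 o\right) = - 462 o - 3 o^{2}$)
$G{\left(165 \right)} + X{\left(-192 \right)} = \left(-3\right) 165 \left(154 + 165\right) - 106 = \left(-3\right) 165 \cdot 319 - 106 = -157905 - 106 = -158011$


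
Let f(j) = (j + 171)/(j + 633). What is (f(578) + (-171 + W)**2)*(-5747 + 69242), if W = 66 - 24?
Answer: 182802105000/173 ≈ 1.0567e+9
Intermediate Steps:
W = 42
f(j) = (171 + j)/(633 + j)
(f(578) + (-171 + W)**2)*(-5747 + 69242) = ((171 + 578)/(633 + 578) + (-171 + 42)**2)*(-5747 + 69242) = (749/1211 + (-129)**2)*63495 = ((1/1211)*749 + 16641)*63495 = (107/173 + 16641)*63495 = (2879000/173)*63495 = 182802105000/173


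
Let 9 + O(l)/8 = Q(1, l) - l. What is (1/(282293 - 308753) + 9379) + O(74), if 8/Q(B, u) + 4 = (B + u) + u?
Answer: 6687706759/767340 ≈ 8715.4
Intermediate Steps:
Q(B, u) = 8/(-4 + B + 2*u) (Q(B, u) = 8/(-4 + ((B + u) + u)) = 8/(-4 + (B + 2*u)) = 8/(-4 + B + 2*u))
O(l) = -72 - 8*l + 64/(-3 + 2*l) (O(l) = -72 + 8*(8/(-4 + 1 + 2*l) - l) = -72 + 8*(8/(-3 + 2*l) - l) = -72 + 8*(-l + 8/(-3 + 2*l)) = -72 + (-8*l + 64/(-3 + 2*l)) = -72 - 8*l + 64/(-3 + 2*l))
(1/(282293 - 308753) + 9379) + O(74) = (1/(282293 - 308753) + 9379) + 8*(35 - 15*74 - 2*74**2)/(-3 + 2*74) = (1/(-26460) + 9379) + 8*(35 - 1110 - 2*5476)/(-3 + 148) = (-1/26460 + 9379) + 8*(35 - 1110 - 10952)/145 = 248168339/26460 + 8*(1/145)*(-12027) = 248168339/26460 - 96216/145 = 6687706759/767340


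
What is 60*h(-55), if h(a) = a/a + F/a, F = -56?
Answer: 1332/11 ≈ 121.09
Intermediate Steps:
h(a) = 1 - 56/a (h(a) = a/a - 56/a = 1 - 56/a)
60*h(-55) = 60*((-56 - 55)/(-55)) = 60*(-1/55*(-111)) = 60*(111/55) = 1332/11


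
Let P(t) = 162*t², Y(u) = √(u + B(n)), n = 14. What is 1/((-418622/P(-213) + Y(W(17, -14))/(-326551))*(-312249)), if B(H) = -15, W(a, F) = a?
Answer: 27341167763734315141293/486257082698638831943503357 - 1470002978921694957*√2/486257082698638831943503357 ≈ 5.6224e-5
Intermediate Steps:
Y(u) = √(-15 + u) (Y(u) = √(u - 15) = √(-15 + u))
1/((-418622/P(-213) + Y(W(17, -14))/(-326551))*(-312249)) = 1/(-418622/(162*(-213)²) + √(-15 + 17)/(-326551)*(-312249)) = -1/312249/(-418622/(162*45369) + √2*(-1/326551)) = -1/312249/(-418622/7349778 - √2/326551) = -1/312249/(-418622*1/7349778 - √2/326551) = -1/312249/(-209311/3674889 - √2/326551) = -1/(312249*(-209311/3674889 - √2/326551))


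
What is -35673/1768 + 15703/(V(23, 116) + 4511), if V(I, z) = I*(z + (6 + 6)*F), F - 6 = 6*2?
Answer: -405557027/21475896 ≈ -18.884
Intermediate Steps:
F = 18 (F = 6 + 6*2 = 6 + 12 = 18)
V(I, z) = I*(216 + z) (V(I, z) = I*(z + (6 + 6)*18) = I*(z + 12*18) = I*(z + 216) = I*(216 + z))
-35673/1768 + 15703/(V(23, 116) + 4511) = -35673/1768 + 15703/(23*(216 + 116) + 4511) = -35673*1/1768 + 15703/(23*332 + 4511) = -35673/1768 + 15703/(7636 + 4511) = -35673/1768 + 15703/12147 = -405557027/21475896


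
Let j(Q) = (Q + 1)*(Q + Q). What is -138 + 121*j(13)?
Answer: 43906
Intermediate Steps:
j(Q) = 2*Q*(1 + Q) (j(Q) = (1 + Q)*(2*Q) = 2*Q*(1 + Q))
-138 + 121*j(13) = -138 + 121*(2*13*(1 + 13)) = -138 + 121*(2*13*14) = -138 + 121*364 = -138 + 44044 = 43906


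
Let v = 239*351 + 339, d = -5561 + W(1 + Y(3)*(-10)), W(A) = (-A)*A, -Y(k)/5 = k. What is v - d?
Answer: 112590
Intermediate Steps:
Y(k) = -5*k
W(A) = -A²
d = -28362 (d = -5561 - (1 - 5*3*(-10))² = -5561 - (1 - 15*(-10))² = -5561 - (1 + 150)² = -5561 - 1*151² = -5561 - 1*22801 = -5561 - 22801 = -28362)
v = 84228 (v = 83889 + 339 = 84228)
v - d = 84228 - 1*(-28362) = 84228 + 28362 = 112590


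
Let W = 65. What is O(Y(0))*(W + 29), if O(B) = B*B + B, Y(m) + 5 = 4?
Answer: 0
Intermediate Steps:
Y(m) = -1 (Y(m) = -5 + 4 = -1)
O(B) = B + B**2 (O(B) = B**2 + B = B + B**2)
O(Y(0))*(W + 29) = (-(1 - 1))*(65 + 29) = -1*0*94 = 0*94 = 0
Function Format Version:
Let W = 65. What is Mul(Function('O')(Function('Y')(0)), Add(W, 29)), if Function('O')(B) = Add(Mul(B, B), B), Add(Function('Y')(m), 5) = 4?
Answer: 0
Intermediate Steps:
Function('Y')(m) = -1 (Function('Y')(m) = Add(-5, 4) = -1)
Function('O')(B) = Add(B, Pow(B, 2)) (Function('O')(B) = Add(Pow(B, 2), B) = Add(B, Pow(B, 2)))
Mul(Function('O')(Function('Y')(0)), Add(W, 29)) = Mul(Mul(-1, Add(1, -1)), Add(65, 29)) = Mul(Mul(-1, 0), 94) = Mul(0, 94) = 0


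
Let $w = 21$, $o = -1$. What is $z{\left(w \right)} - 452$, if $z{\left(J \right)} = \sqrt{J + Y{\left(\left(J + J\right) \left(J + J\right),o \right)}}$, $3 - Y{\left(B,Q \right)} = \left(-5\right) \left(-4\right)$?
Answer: $-450$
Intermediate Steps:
$Y{\left(B,Q \right)} = -17$ ($Y{\left(B,Q \right)} = 3 - \left(-5\right) \left(-4\right) = 3 - 20 = -17$)
$z{\left(J \right)} = \sqrt{-17 + J}$ ($z{\left(J \right)} = \sqrt{J - 17} = \sqrt{-17 + J}$)
$z{\left(w \right)} - 452 = \sqrt{-17 + 21} - 452 = \sqrt{4} - 452 = 2 - 452 = -450$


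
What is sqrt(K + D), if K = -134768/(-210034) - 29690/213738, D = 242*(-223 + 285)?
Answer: sqrt(38569875215616641423571)/1603294539 ≈ 122.49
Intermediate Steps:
D = 15004 (D = 242*62 = 15004)
K = 5642283331/11223061773 (K = -134768*(-1/210034) - 29690*1/213738 = 67384/105017 - 14845/106869 = 5642283331/11223061773 ≈ 0.50274)
sqrt(K + D) = sqrt(5642283331/11223061773 + 15004) = sqrt(168396461125423/11223061773) = sqrt(38569875215616641423571)/1603294539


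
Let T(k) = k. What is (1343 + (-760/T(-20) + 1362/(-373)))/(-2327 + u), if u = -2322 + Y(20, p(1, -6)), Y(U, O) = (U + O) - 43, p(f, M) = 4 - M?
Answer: -73393/248418 ≈ -0.29544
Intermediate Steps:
Y(U, O) = -43 + O + U (Y(U, O) = (O + U) - 43 = -43 + O + U)
u = -2335 (u = -2322 + (-43 + (4 - 1*(-6)) + 20) = -2322 + (-43 + (4 + 6) + 20) = -2322 + (-43 + 10 + 20) = -2322 - 13 = -2335)
(1343 + (-760/T(-20) + 1362/(-373)))/(-2327 + u) = (1343 + (-760/(-20) + 1362/(-373)))/(-2327 - 2335) = (1343 + (-760*(-1/20) + 1362*(-1/373)))/(-4662) = (1343 + (38 - 1362/373))*(-1/4662) = (1343 + 12812/373)*(-1/4662) = (513751/373)*(-1/4662) = -73393/248418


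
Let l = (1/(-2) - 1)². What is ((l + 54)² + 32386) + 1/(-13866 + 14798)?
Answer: 132530637/3728 ≈ 35550.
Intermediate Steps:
l = 9/4 (l = (-½ - 1)² = (-3/2)² = 9/4 ≈ 2.2500)
((l + 54)² + 32386) + 1/(-13866 + 14798) = ((9/4 + 54)² + 32386) + 1/(-13866 + 14798) = ((225/4)² + 32386) + 1/932 = (50625/16 + 32386) + 1/932 = 568801/16 + 1/932 = 132530637/3728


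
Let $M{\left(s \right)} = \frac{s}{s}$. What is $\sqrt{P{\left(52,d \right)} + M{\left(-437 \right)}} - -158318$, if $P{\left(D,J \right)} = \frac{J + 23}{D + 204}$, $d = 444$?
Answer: $158318 + \frac{\sqrt{723}}{16} \approx 1.5832 \cdot 10^{5}$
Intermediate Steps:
$P{\left(D,J \right)} = \frac{23 + J}{204 + D}$
$M{\left(s \right)} = 1$
$\sqrt{P{\left(52,d \right)} + M{\left(-437 \right)}} - -158318 = \sqrt{\frac{23 + 444}{204 + 52} + 1} - -158318 = \sqrt{\frac{1}{256} \cdot 467 + 1} + 158318 = \sqrt{\frac{467}{256} + 1} + 158318 = \sqrt{\frac{723}{256}} + 158318 = \frac{\sqrt{723}}{16} + 158318 = 158318 + \frac{\sqrt{723}}{16}$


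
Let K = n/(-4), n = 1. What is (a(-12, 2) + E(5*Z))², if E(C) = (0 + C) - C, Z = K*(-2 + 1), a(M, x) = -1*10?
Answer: 100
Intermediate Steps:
a(M, x) = -10
K = -¼ (K = 1/(-4) = 1*(-¼) = -¼ ≈ -0.25000)
Z = ¼ (Z = -(-2 + 1)/4 = -¼*(-1) = ¼ ≈ 0.25000)
E(C) = 0 (E(C) = C - C = 0)
(a(-12, 2) + E(5*Z))² = (-10 + 0)² = (-10)² = 100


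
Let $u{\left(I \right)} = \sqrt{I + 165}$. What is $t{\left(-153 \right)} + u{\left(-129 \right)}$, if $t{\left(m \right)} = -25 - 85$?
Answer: $-104$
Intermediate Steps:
$t{\left(m \right)} = -110$ ($t{\left(m \right)} = -25 - 85 = -110$)
$u{\left(I \right)} = \sqrt{165 + I}$
$t{\left(-153 \right)} + u{\left(-129 \right)} = -110 + \sqrt{165 - 129} = -110 + \sqrt{36} = -110 + 6 = -104$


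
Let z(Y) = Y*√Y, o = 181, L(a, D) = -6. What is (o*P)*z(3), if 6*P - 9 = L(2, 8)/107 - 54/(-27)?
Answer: 211951*√3/214 ≈ 1715.5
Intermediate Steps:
P = 1171/642 (P = 3/2 + (-6/107 - 54/(-27))/6 = 3/2 + (-6*1/107 - 54*(-1/27))/6 = 3/2 + (-6/107 + 2)/6 = 3/2 + (⅙)*(208/107) = 3/2 + 104/321 = 1171/642 ≈ 1.8240)
z(Y) = Y^(3/2)
(o*P)*z(3) = (181*(1171/642))*3^(3/2) = 211951*(3*√3)/642 = 211951*√3/214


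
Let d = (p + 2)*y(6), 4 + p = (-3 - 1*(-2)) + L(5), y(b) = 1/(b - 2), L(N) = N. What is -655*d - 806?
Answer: -2267/2 ≈ -1133.5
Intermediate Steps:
y(b) = 1/(-2 + b)
p = 0 (p = -4 + ((-3 - 1*(-2)) + 5) = -4 + ((-3 + 2) + 5) = -4 + (-1 + 5) = -4 + 4 = 0)
d = 1/2 (d = (0 + 2)/(-2 + 6) = 2/4 = 2*(1/4) = 1/2 ≈ 0.50000)
-655*d - 806 = -655*1/2 - 806 = -655/2 - 806 = -2267/2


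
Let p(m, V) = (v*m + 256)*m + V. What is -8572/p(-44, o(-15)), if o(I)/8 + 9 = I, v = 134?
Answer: -2143/61992 ≈ -0.034569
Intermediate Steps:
o(I) = -72 + 8*I
p(m, V) = V + m*(256 + 134*m) (p(m, V) = (134*m + 256)*m + V = (256 + 134*m)*m + V = m*(256 + 134*m) + V = V + m*(256 + 134*m))
-8572/p(-44, o(-15)) = -8572/((-72 + 8*(-15)) + 134*(-44)² + 256*(-44)) = -8572/((-72 - 120) + 134*1936 - 11264) = -8572/(-192 + 259424 - 11264) = -8572/247968 = -8572*1/247968 = -2143/61992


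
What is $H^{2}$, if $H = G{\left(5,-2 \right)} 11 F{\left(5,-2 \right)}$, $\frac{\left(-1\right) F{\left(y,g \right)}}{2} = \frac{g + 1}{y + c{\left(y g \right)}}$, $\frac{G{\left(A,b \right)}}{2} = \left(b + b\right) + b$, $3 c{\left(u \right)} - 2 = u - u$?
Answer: $\frac{627264}{289} \approx 2170.5$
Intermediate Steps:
$c{\left(u \right)} = \frac{2}{3}$ ($c{\left(u \right)} = \frac{2}{3} + \frac{u - u}{3} = \frac{2}{3} + \frac{1}{3} \cdot 0 = \frac{2}{3} + 0 = \frac{2}{3}$)
$G{\left(A,b \right)} = 6 b$ ($G{\left(A,b \right)} = 2 \left(\left(b + b\right) + b\right) = 2 \left(2 b + b\right) = 2 \cdot 3 b = 6 b$)
$F{\left(y,g \right)} = - \frac{2 \left(1 + g\right)}{\frac{2}{3} + y}$ ($F{\left(y,g \right)} = - 2 \frac{g + 1}{y + \frac{2}{3}} = - 2 \frac{1 + g}{\frac{2}{3} + y} = - \frac{2 \left(1 + g\right)}{\frac{2}{3} + y}$)
$H = - \frac{792}{17}$ ($H = 6 \left(-2\right) 11 \frac{6 \left(-1 - -2\right)}{2 + 3 \cdot 5} = \left(-12\right) 11 \frac{6 \left(-1 + 2\right)}{2 + 15} = - 132 \cdot 6 \cdot \frac{1}{17} \cdot 1 = \left(-132\right) \frac{6}{17} = - \frac{792}{17} \approx -46.588$)
$H^{2} = \left(- \frac{792}{17}\right)^{2} = \frac{627264}{289}$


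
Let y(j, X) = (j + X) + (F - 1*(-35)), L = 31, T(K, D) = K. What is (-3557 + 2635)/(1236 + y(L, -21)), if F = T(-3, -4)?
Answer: -461/639 ≈ -0.72144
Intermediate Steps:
F = -3
y(j, X) = 32 + X + j (y(j, X) = (j + X) + (-3 - 1*(-35)) = (X + j) + (-3 + 35) = (X + j) + 32 = 32 + X + j)
(-3557 + 2635)/(1236 + y(L, -21)) = (-3557 + 2635)/(1236 + (32 - 21 + 31)) = -922/(1236 + 42) = -922/1278 = -922*1/1278 = -461/639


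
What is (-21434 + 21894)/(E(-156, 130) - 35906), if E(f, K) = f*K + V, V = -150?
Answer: -115/14084 ≈ -0.0081653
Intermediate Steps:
E(f, K) = -150 + K*f (E(f, K) = f*K - 150 = K*f - 150 = -150 + K*f)
(-21434 + 21894)/(E(-156, 130) - 35906) = (-21434 + 21894)/((-150 + 130*(-156)) - 35906) = 460/((-150 - 20280) - 35906) = 460/(-20430 - 35906) = 460/(-56336) = 460*(-1/56336) = -115/14084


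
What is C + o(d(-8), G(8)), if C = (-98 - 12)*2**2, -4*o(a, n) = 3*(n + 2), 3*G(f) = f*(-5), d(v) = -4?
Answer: -863/2 ≈ -431.50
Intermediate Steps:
G(f) = -5*f/3 (G(f) = (f*(-5))/3 = (-5*f)/3 = -5*f/3)
o(a, n) = -3/2 - 3*n/4 (o(a, n) = -3*(n + 2)/4 = -3*(2 + n)/4 = -(6 + 3*n)/4 = -3/2 - 3*n/4)
C = -440 (C = -110*4 = -440)
C + o(d(-8), G(8)) = -440 + (-3/2 - (-5)*8/4) = -440 + (-3/2 - 3/4*(-40/3)) = -440 + (-3/2 + 10) = -440 + 17/2 = -863/2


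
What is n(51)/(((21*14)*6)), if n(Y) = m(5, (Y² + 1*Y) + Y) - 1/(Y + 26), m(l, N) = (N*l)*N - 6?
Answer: 1406445001/67914 ≈ 20709.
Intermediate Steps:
m(l, N) = -6 + l*N² (m(l, N) = l*N² - 6 = -6 + l*N²)
n(Y) = -6 - 1/(26 + Y) + 5*(Y² + 2*Y)² (n(Y) = (-6 + 5*((Y² + 1*Y) + Y)²) - 1/(Y + 26) = (-6 + 5*((Y² + Y) + Y)²) - 1/(26 + Y) = (-6 + 5*((Y + Y²) + Y)²) - 1/(26 + Y) = (-6 + 5*(Y² + 2*Y)²) - 1/(26 + Y) = -6 - 1/(26 + Y) + 5*(Y² + 2*Y)²)
n(51)/(((21*14)*6)) = ((-157 + 51*(-6 + 5*51²*(2 + 51)²) + 130*51²*(2 + 51)²)/(26 + 51))/(((21*14)*6)) = ((-157 + 51*(-6 + 5*2601*53²) + 130*2601*53²)/77)/((294*6)) = ((-157 + 51*(-6 + 5*2601*2809) + 130*2601*2809)/77)/1764 = ((-157 + 51*(-6 + 36531045) + 949807170)/77)*(1/1764) = ((-157 + 51*36531039 + 949807170)/77)*(1/1764) = ((-157 + 1863082989 + 949807170)/77)*(1/1764) = ((1/77)*2812890002)*(1/1764) = (2812890002/77)*(1/1764) = 1406445001/67914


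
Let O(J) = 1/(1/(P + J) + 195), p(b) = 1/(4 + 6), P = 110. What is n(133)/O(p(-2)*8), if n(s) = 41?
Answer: 4429435/554 ≈ 7995.4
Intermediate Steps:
p(b) = ⅒ (p(b) = 1/10 = ⅒)
O(J) = 1/(195 + 1/(110 + J)) (O(J) = 1/(1/(110 + J) + 195) = 1/(195 + 1/(110 + J)))
n(133)/O(p(-2)*8) = 41/(((110 + (⅒)*8)/(21451 + 195*((⅒)*8)))) = 41/(((110 + ⅘)/(21451 + 195*(⅘)))) = 41/(((554/5)/(21451 + 156))) = 41/(((554/5)/21607)) = 41/(((1/21607)*(554/5))) = 41/(554/108035) = 41*(108035/554) = 4429435/554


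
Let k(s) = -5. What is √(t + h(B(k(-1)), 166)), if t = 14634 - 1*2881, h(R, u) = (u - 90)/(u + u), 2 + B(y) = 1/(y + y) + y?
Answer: √80967994/83 ≈ 108.41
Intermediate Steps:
B(y) = -2 + y + 1/(2*y) (B(y) = -2 + (1/(y + y) + y) = -2 + (1/(2*y) + y) = -2 + (y + 1/(2*y)) = -2 + y + 1/(2*y))
h(R, u) = (-90 + u)/(2*u) (h(R, u) = (-90 + u)/((2*u)) = (-90 + u)*(1/(2*u)) = (-90 + u)/(2*u))
t = 11753 (t = 14634 - 2881 = 11753)
√(t + h(B(k(-1)), 166)) = √(11753 + (½)*(-90 + 166)/166) = √(11753 + (½)*(1/166)*76) = √(11753 + 19/83) = √(975518/83) = √80967994/83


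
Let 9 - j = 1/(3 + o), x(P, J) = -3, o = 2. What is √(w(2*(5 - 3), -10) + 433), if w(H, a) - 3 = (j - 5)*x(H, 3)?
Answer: √10615/5 ≈ 20.606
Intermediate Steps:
j = 44/5 (j = 9 - 1/(3 + 2) = 9 - 1/5 = 9 - 1*⅕ = 9 - ⅕ = 44/5 ≈ 8.8000)
w(H, a) = -42/5 (w(H, a) = 3 + (44/5 - 5)*(-3) = 3 + (19/5)*(-3) = 3 - 57/5 = -42/5)
√(w(2*(5 - 3), -10) + 433) = √(-42/5 + 433) = √(2123/5) = √10615/5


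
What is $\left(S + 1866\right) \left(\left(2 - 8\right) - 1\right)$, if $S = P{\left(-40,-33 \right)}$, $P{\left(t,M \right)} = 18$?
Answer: $-13188$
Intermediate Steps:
$S = 18$
$\left(S + 1866\right) \left(\left(2 - 8\right) - 1\right) = \left(18 + 1866\right) \left(\left(2 - 8\right) - 1\right) = 1884 \left(-6 - 1\right) = 1884 \left(-7\right) = -13188$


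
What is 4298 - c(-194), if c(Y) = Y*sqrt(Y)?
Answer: 4298 + 194*I*sqrt(194) ≈ 4298.0 + 2702.1*I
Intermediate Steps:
c(Y) = Y**(3/2)
4298 - c(-194) = 4298 - (-194)**(3/2) = 4298 - (-194)*I*sqrt(194) = 4298 + 194*I*sqrt(194)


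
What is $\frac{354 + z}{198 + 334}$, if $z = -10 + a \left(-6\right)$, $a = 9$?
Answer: $\frac{145}{266} \approx 0.54511$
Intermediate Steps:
$z = -64$ ($z = -10 + 9 \left(-6\right) = -10 - 54 = -64$)
$\frac{354 + z}{198 + 334} = \frac{354 - 64}{198 + 334} = \frac{290}{532} = 290 \cdot \frac{1}{532} = \frac{145}{266}$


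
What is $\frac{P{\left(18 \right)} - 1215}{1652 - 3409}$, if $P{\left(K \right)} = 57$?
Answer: $\frac{1158}{1757} \approx 0.65908$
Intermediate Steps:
$\frac{P{\left(18 \right)} - 1215}{1652 - 3409} = \frac{57 - 1215}{1652 - 3409} = - \frac{1158}{-1757} = \left(-1158\right) \left(- \frac{1}{1757}\right) = \frac{1158}{1757}$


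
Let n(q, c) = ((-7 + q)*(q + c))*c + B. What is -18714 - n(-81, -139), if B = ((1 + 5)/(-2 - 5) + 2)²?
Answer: 130943910/49 ≈ 2.6723e+6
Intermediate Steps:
B = 64/49 (B = (6/(-7) + 2)² = (6*(-⅐) + 2)² = (-6/7 + 2)² = (8/7)² = 64/49 ≈ 1.3061)
n(q, c) = 64/49 + c*(-7 + q)*(c + q) (n(q, c) = ((-7 + q)*(q + c))*c + 64/49 = ((-7 + q)*(c + q))*c + 64/49 = c*(-7 + q)*(c + q) + 64/49 = 64/49 + c*(-7 + q)*(c + q))
-18714 - n(-81, -139) = -18714 - (64/49 - 7*(-139)² - 139*(-81)² - 81*(-139)² - 7*(-139)*(-81)) = -18714 - (64/49 - 7*19321 - 139*6561 - 81*19321 - 78813) = -18714 - (64/49 - 135247 - 911979 - 1565001 - 78813) = -18714 - 1*(-131860896/49) = -18714 + 131860896/49 = 130943910/49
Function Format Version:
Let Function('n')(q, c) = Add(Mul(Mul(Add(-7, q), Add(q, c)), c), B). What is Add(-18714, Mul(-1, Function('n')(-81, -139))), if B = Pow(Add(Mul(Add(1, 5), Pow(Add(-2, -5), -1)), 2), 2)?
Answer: Rational(130943910, 49) ≈ 2.6723e+6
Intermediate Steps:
B = Rational(64, 49) (B = Pow(Add(Mul(6, Pow(-7, -1)), 2), 2) = Pow(Add(Mul(6, Rational(-1, 7)), 2), 2) = Pow(Add(Rational(-6, 7), 2), 2) = Pow(Rational(8, 7), 2) = Rational(64, 49) ≈ 1.3061)
Function('n')(q, c) = Add(Rational(64, 49), Mul(c, Add(-7, q), Add(c, q))) (Function('n')(q, c) = Add(Mul(Mul(Add(-7, q), Add(q, c)), c), Rational(64, 49)) = Add(Mul(Mul(Add(-7, q), Add(c, q)), c), Rational(64, 49)) = Add(Mul(c, Add(-7, q), Add(c, q)), Rational(64, 49)) = Add(Rational(64, 49), Mul(c, Add(-7, q), Add(c, q))))
Add(-18714, Mul(-1, Function('n')(-81, -139))) = Add(-18714, Mul(-1, Add(Rational(64, 49), Mul(-7, Pow(-139, 2)), Mul(-139, Pow(-81, 2)), Mul(-81, Pow(-139, 2)), Mul(-7, -139, -81)))) = Add(-18714, Mul(-1, Add(Rational(64, 49), Mul(-7, 19321), Mul(-139, 6561), Mul(-81, 19321), -78813))) = Add(-18714, Mul(-1, Add(Rational(64, 49), -135247, -911979, -1565001, -78813))) = Add(-18714, Mul(-1, Rational(-131860896, 49))) = Add(-18714, Rational(131860896, 49)) = Rational(130943910, 49)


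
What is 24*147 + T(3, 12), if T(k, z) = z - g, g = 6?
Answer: 3534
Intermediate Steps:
T(k, z) = -6 + z (T(k, z) = z - 1*6 = z - 6 = -6 + z)
24*147 + T(3, 12) = 24*147 + (-6 + 12) = 3528 + 6 = 3534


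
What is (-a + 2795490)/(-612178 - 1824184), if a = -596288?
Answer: -1695889/1218181 ≈ -1.3921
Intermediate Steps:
(-a + 2795490)/(-612178 - 1824184) = (-1*(-596288) + 2795490)/(-612178 - 1824184) = (596288 + 2795490)/(-2436362) = 3391778*(-1/2436362) = -1695889/1218181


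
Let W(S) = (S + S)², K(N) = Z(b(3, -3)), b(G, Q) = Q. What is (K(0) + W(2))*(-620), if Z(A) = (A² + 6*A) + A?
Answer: -2480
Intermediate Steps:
Z(A) = A² + 7*A
K(N) = -12 (K(N) = -3*(7 - 3) = -3*4 = -12)
W(S) = 4*S² (W(S) = (2*S)² = 4*S²)
(K(0) + W(2))*(-620) = (-12 + 4*2²)*(-620) = (-12 + 4*4)*(-620) = (-12 + 16)*(-620) = 4*(-620) = -2480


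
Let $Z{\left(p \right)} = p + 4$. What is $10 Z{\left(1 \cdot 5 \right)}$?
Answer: $90$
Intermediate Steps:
$Z{\left(p \right)} = 4 + p$
$10 Z{\left(1 \cdot 5 \right)} = 10 \left(4 + 1 \cdot 5\right) = 10 \left(4 + 5\right) = 10 \cdot 9 = 90$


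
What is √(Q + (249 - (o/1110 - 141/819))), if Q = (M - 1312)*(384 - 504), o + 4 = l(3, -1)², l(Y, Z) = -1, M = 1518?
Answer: I*√249676320727470/101010 ≈ 156.43*I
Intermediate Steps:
o = -3 (o = -4 + (-1)² = -4 + 1 = -3)
Q = -24720 (Q = (1518 - 1312)*(384 - 504) = 206*(-120) = -24720)
√(Q + (249 - (o/1110 - 141/819))) = √(-24720 + (249 - (-3/1110 - 141/819))) = √(-24720 + (249 - (-3*1/1110 - 141*1/819))) = √(-24720 + (249 - (-1/370 - 47/273))) = √(-24720 + (249 - 1*(-17663/101010))) = √(-24720 + (249 + 17663/101010)) = √(-24720 + 25169153/101010) = √(-2471798047/101010) = I*√249676320727470/101010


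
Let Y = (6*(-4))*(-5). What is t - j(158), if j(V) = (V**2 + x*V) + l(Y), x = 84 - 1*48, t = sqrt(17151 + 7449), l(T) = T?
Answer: -30772 + 10*sqrt(246) ≈ -30615.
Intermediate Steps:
Y = 120 (Y = -24*(-5) = 120)
t = 10*sqrt(246) (t = sqrt(24600) = 10*sqrt(246) ≈ 156.84)
x = 36 (x = 84 - 48 = 36)
j(V) = 120 + V**2 + 36*V (j(V) = (V**2 + 36*V) + 120 = 120 + V**2 + 36*V)
t - j(158) = 10*sqrt(246) - (120 + 158**2 + 36*158) = 10*sqrt(246) - (120 + 24964 + 5688) = 10*sqrt(246) - 1*30772 = 10*sqrt(246) - 30772 = -30772 + 10*sqrt(246)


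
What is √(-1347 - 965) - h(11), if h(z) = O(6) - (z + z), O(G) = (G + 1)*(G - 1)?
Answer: -13 + 34*I*√2 ≈ -13.0 + 48.083*I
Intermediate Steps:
O(G) = (1 + G)*(-1 + G)
h(z) = 35 - 2*z (h(z) = (-1 + 6²) - (z + z) = (-1 + 36) - 2*z = 35 - 2*z)
√(-1347 - 965) - h(11) = √(-1347 - 965) - (35 - 2*11) = √(-2312) - (35 - 22) = 34*I*√2 - 1*13 = 34*I*√2 - 13 = -13 + 34*I*√2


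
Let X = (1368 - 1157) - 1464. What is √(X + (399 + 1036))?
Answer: √182 ≈ 13.491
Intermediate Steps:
X = -1253 (X = 211 - 1464 = -1253)
√(X + (399 + 1036)) = √(-1253 + (399 + 1036)) = √(-1253 + 1435) = √182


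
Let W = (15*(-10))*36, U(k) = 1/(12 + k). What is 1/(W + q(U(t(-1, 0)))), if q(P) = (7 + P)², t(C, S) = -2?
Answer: -100/534959 ≈ -0.00018693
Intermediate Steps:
W = -5400 (W = -150*36 = -5400)
1/(W + q(U(t(-1, 0)))) = 1/(-5400 + (7 + 1/(12 - 2))²) = 1/(-5400 + (7 + 1/10)²) = 1/(-5400 + (7 + ⅒)²) = 1/(-5400 + (71/10)²) = 1/(-5400 + 5041/100) = 1/(-534959/100) = -100/534959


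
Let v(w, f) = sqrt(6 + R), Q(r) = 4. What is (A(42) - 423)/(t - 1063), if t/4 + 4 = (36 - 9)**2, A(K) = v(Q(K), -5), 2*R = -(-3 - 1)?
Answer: -423/1837 + 2*sqrt(2)/1837 ≈ -0.22873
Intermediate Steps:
R = 2 (R = (-(-3 - 1))/2 = (-1*(-4))/2 = (1/2)*4 = 2)
v(w, f) = 2*sqrt(2) (v(w, f) = sqrt(6 + 2) = sqrt(8) = 2*sqrt(2))
A(K) = 2*sqrt(2)
t = 2900 (t = -16 + 4*(36 - 9)**2 = -16 + 4*27**2 = -16 + 4*729 = -16 + 2916 = 2900)
(A(42) - 423)/(t - 1063) = (2*sqrt(2) - 423)/(2900 - 1063) = (-423 + 2*sqrt(2))/1837 = (-423 + 2*sqrt(2))*(1/1837) = -423/1837 + 2*sqrt(2)/1837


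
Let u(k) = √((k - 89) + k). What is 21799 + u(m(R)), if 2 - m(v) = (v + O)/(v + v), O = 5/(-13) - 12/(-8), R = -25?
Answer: 21799 + I*√1452646/130 ≈ 21799.0 + 9.2712*I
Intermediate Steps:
O = 29/26 (O = 5*(-1/13) - 12*(-⅛) = -5/13 + 3/2 = 29/26 ≈ 1.1154)
m(v) = 2 - (29/26 + v)/(2*v) (m(v) = 2 - (v + 29/26)/(v + v) = 2 - (29/26 + v)/(2*v))
u(k) = √(-89 + 2*k) (u(k) = √((-89 + k) + k) = √(-89 + 2*k))
21799 + u(m(R)) = 21799 + √(-89 + 2*((1/52)*(-29 + 78*(-25))/(-25))) = 21799 + √(-89 + 2*((1/52)*(-1/25)*(-29 - 1950))) = 21799 + √(-89 + 2*((1/52)*(-1/25)*(-1979))) = 21799 + √(-89 + 2*(1979/1300)) = 21799 + √(-89 + 1979/650) = 21799 + √(-55871/650) = 21799 + I*√1452646/130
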